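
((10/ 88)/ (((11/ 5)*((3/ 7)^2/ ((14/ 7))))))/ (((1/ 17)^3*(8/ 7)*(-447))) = -42128975/ 7788528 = -5.41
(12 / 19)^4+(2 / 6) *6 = 281378 / 130321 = 2.16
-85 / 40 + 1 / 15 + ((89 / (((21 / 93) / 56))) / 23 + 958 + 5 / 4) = 5290489 / 2760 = 1916.84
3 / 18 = 1 / 6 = 0.17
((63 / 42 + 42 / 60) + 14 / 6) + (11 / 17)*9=2641 / 255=10.36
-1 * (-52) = 52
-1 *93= -93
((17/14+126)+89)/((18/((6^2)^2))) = 108972/7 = 15567.43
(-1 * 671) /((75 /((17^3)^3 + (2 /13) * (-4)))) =-344814015559321 /325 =-1060966201720.99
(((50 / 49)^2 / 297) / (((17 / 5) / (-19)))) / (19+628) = -237500 / 7843353903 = -0.00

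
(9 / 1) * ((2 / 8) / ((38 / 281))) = 2529 / 152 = 16.64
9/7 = 1.29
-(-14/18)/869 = 7/7821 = 0.00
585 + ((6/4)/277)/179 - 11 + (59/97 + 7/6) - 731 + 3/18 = -4474567379/28857306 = -155.06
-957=-957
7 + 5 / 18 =131 / 18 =7.28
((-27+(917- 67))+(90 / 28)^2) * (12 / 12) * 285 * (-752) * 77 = -96265203540 / 7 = -13752171934.29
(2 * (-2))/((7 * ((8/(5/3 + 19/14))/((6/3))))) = -127/294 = -0.43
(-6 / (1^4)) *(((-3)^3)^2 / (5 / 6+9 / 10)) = -32805 / 13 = -2523.46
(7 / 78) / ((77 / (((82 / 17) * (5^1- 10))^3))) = -34460500 / 2107677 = -16.35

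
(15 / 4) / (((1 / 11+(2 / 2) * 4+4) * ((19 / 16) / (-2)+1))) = 1320 / 1157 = 1.14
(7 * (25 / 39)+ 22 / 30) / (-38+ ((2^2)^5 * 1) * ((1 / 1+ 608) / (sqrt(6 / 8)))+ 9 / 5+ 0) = 184258 / 505565988815121+ 2116136960 * sqrt(3) / 505565988815121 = 0.00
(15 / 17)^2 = 0.78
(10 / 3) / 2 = 5 / 3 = 1.67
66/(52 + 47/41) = 2706/2179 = 1.24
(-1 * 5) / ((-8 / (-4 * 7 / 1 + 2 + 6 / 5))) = -31 / 2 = -15.50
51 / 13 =3.92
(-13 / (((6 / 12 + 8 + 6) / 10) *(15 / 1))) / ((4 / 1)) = -13 / 87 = -0.15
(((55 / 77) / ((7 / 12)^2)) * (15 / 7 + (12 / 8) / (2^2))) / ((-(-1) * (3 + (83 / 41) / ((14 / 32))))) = 0.69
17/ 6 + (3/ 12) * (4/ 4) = 37/ 12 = 3.08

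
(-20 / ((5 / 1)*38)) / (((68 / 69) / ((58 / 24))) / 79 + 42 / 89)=-4689677 / 21254483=-0.22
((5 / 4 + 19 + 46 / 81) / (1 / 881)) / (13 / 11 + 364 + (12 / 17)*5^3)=1111218515 / 27471636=40.45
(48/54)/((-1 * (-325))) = 8/2925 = 0.00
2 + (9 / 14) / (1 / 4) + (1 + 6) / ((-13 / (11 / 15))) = 5701 / 1365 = 4.18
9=9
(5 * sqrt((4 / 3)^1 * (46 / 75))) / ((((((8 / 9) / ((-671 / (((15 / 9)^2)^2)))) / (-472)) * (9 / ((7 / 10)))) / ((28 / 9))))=23278332 * sqrt(46) / 3125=50522.03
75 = 75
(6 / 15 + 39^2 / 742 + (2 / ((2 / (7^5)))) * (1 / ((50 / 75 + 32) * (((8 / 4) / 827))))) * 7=1578591643 / 1060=1489237.40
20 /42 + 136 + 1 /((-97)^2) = 26966215 /197589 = 136.48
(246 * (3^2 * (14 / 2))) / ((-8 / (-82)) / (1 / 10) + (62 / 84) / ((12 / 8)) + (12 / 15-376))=-200156670 / 4826753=-41.47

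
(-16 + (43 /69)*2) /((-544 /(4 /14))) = 509 /65688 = 0.01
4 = 4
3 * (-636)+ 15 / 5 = -1905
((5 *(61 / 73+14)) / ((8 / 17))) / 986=5415 / 33872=0.16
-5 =-5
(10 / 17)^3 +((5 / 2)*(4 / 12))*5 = 128825 / 29478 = 4.37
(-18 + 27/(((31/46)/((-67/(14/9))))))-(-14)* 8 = -354065/217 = -1631.64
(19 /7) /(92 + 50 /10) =19 /679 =0.03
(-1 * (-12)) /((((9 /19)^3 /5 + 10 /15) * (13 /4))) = 4938480 /920101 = 5.37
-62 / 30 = -31 / 15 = -2.07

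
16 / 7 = 2.29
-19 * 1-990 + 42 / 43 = -1008.02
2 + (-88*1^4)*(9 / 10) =-386 / 5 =-77.20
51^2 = 2601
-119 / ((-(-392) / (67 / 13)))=-1139 / 728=-1.56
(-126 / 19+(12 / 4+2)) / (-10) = 31 / 190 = 0.16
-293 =-293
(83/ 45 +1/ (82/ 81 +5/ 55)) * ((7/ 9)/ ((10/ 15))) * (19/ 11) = 8091986/ 1459755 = 5.54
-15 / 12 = -5 / 4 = -1.25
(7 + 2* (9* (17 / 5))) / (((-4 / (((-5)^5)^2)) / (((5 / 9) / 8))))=-3330078125 / 288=-11562771.27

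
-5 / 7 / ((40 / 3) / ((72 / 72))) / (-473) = 3 / 26488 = 0.00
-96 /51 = -32 /17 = -1.88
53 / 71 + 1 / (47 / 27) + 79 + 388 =1562787 / 3337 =468.32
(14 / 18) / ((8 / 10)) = 35 / 36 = 0.97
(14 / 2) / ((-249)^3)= -7 / 15438249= -0.00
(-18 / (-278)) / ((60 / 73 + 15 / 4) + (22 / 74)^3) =133116084 / 9453446573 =0.01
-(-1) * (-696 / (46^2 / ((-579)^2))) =-58331934 / 529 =-110268.31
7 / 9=0.78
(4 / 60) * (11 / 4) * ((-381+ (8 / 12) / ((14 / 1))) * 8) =-35200 / 63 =-558.73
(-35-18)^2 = 2809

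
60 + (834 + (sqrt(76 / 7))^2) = 6334 / 7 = 904.86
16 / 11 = 1.45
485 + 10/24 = 5825/12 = 485.42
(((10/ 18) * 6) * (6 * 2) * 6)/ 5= 48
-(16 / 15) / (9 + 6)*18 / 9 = -32 / 225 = -0.14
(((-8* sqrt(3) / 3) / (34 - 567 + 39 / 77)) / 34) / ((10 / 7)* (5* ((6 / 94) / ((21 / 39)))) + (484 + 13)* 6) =177331* sqrt(3) / 3591204206148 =0.00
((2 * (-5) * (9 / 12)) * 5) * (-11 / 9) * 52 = 7150 / 3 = 2383.33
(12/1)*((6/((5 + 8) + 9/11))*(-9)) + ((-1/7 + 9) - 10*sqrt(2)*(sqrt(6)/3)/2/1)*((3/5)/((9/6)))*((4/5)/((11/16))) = -1564391/36575 - 256*sqrt(3)/165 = -45.46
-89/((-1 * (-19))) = -89/19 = -4.68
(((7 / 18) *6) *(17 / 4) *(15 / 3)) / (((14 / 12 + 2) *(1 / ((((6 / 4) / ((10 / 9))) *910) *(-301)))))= -440036415 / 76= -5789952.83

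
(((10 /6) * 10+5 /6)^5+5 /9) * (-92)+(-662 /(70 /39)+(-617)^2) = -379562706343 /2520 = -150620121.56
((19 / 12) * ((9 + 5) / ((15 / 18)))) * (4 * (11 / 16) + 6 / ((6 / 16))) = 1995 / 4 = 498.75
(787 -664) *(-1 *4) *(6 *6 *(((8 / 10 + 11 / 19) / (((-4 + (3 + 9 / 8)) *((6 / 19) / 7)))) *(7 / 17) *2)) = -303182208 / 85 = -3566849.51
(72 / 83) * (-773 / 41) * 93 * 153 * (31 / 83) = -24549805944 / 282449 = -86917.66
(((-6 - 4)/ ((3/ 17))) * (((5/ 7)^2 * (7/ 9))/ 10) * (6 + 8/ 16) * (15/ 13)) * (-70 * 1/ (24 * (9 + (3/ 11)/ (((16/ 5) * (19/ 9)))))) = 4441250/ 816237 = 5.44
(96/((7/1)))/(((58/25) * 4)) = 300/203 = 1.48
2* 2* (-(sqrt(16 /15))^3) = -256* sqrt(15) /225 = -4.41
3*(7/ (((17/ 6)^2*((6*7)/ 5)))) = 90/ 289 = 0.31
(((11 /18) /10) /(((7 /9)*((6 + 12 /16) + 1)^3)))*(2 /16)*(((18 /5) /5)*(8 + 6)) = 792 /3723875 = 0.00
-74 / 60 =-37 / 30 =-1.23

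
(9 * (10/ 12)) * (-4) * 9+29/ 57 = -15361/ 57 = -269.49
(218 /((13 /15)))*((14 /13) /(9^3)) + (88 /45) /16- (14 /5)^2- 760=-1575630299 /2053350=-767.35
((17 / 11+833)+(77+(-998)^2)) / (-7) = -10966071 / 77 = -142416.51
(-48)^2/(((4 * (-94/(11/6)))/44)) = -23232/47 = -494.30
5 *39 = 195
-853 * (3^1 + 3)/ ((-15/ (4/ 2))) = 3412/ 5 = 682.40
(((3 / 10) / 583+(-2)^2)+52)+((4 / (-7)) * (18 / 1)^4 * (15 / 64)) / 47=-466346543 / 1918070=-243.13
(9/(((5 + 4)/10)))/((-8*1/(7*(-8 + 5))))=105/4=26.25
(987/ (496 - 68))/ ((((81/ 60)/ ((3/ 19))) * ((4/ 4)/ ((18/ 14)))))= 705/ 2033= 0.35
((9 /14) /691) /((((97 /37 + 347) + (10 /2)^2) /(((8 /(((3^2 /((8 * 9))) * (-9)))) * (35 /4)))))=-1480 /9577951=-0.00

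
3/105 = 1/35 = 0.03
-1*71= -71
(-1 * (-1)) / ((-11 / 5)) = -5 / 11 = -0.45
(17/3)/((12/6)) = 17/6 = 2.83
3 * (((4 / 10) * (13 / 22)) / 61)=39 / 3355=0.01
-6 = -6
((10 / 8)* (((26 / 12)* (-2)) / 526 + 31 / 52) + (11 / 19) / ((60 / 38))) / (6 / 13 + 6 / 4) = 100433 / 178840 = 0.56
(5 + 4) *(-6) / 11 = -54 / 11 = -4.91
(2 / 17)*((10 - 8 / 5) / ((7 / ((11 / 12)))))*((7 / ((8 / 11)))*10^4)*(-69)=-14610750 / 17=-859455.88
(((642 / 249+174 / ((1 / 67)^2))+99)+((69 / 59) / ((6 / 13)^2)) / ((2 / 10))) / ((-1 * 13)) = -60093.46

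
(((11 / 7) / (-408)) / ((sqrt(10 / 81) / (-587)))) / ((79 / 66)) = 639243 * sqrt(10) / 376040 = 5.38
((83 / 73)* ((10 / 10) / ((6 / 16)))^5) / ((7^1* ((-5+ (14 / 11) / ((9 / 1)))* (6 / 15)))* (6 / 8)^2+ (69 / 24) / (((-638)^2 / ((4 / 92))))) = -20.04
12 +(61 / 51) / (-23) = 14015 / 1173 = 11.95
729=729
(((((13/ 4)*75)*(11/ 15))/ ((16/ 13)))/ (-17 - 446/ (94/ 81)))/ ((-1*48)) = 436865/ 57944064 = 0.01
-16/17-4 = -84/17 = -4.94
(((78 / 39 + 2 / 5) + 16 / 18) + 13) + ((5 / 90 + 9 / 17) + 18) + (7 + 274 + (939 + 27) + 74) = 2074487 / 1530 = 1355.87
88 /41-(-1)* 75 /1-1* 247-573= -30457 /41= -742.85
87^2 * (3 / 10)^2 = 68121 / 100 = 681.21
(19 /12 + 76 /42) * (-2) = -95 /14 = -6.79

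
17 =17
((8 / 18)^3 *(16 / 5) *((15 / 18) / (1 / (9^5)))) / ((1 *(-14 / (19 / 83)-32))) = -43776 / 295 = -148.39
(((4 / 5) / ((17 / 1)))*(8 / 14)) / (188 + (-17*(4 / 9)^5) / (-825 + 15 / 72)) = 311699988 / 2179176684209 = 0.00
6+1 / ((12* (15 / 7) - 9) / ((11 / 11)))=709 / 117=6.06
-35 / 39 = -0.90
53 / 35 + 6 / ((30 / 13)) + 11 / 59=8881 / 2065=4.30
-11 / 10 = -1.10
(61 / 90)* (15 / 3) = 3.39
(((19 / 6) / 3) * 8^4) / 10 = 19456 / 45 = 432.36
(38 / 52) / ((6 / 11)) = 209 / 156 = 1.34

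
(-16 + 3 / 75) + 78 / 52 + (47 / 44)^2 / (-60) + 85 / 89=-699069757 / 51691200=-13.52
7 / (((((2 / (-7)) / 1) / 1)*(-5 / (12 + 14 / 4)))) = 1519 / 20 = 75.95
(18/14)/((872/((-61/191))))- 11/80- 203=-203.14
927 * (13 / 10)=12051 / 10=1205.10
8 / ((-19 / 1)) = -8 / 19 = -0.42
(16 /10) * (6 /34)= 24 /85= 0.28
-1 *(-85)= 85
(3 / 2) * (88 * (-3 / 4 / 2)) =-99 / 2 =-49.50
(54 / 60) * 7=63 / 10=6.30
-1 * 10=-10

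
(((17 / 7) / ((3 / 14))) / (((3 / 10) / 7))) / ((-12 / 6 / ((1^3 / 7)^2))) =-170 / 63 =-2.70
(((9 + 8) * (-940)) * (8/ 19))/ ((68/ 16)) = -30080/ 19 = -1583.16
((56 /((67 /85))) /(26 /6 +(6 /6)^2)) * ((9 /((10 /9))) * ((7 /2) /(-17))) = -11907 /536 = -22.21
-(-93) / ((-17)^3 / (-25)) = 2325 / 4913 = 0.47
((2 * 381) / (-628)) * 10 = -1905 / 157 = -12.13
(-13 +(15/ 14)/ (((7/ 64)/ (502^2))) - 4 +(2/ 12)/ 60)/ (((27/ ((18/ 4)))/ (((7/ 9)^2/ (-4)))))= -43545991369/ 699840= -62222.78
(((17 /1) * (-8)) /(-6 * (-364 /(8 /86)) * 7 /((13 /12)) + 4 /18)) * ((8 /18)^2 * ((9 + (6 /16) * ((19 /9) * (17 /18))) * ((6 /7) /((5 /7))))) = -33688 /16263585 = -0.00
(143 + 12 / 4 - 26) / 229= 120 / 229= 0.52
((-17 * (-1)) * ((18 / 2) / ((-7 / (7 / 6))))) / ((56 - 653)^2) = -0.00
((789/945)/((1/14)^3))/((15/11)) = 1134056/675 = 1680.08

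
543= 543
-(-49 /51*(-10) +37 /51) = -31 /3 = -10.33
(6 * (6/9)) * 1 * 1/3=4/3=1.33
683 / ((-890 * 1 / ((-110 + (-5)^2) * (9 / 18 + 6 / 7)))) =220609 / 2492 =88.53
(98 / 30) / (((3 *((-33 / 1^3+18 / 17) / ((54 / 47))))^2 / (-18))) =-3058776 / 361845245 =-0.01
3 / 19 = 0.16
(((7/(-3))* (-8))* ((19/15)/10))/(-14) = -38/225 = -0.17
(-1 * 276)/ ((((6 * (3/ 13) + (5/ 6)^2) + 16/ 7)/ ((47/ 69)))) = -615888/ 14299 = -43.07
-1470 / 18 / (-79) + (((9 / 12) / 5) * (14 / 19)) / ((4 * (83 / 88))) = 1986572 / 1868745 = 1.06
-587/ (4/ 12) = -1761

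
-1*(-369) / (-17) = -369 / 17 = -21.71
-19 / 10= -1.90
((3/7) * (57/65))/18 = 19/910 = 0.02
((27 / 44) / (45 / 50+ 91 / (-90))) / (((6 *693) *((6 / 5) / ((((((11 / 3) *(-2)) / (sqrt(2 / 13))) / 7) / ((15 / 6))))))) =sqrt(26) / 4312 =0.00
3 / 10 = 0.30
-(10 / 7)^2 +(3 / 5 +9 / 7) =-38 / 245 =-0.16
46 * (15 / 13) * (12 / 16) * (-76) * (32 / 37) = -1258560 / 481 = -2616.55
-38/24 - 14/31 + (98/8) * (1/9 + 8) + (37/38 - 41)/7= 6798605/74214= 91.61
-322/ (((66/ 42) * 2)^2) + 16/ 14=-31.46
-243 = -243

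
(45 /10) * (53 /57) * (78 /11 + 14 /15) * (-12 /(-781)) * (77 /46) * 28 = 41261136 /1706485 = 24.18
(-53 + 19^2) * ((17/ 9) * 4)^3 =96845056/ 729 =132846.44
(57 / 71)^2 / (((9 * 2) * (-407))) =-361 / 4103374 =-0.00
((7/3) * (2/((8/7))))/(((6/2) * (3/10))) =245/54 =4.54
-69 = -69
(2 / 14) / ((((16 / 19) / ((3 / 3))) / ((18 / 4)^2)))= 1539 / 448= 3.44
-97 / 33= -2.94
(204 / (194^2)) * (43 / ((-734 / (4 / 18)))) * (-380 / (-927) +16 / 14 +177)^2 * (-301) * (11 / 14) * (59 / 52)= 27385414477836113897 / 45364870464096456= 603.67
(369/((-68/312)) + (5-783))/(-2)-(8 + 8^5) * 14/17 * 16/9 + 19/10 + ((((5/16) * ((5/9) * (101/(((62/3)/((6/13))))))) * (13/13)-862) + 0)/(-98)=-22594208196281/483406560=-46739.56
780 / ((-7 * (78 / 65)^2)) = -1625 / 21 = -77.38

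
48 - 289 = -241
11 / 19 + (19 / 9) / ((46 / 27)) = 1589 / 874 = 1.82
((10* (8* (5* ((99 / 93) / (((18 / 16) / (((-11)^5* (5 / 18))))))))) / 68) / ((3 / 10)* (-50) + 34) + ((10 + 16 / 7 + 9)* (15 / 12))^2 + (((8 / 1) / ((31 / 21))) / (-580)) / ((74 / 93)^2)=-521623342421795153 / 42074163799920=-12397.71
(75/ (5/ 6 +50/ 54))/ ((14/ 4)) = 12.18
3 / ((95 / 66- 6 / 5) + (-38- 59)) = -990 / 31931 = -0.03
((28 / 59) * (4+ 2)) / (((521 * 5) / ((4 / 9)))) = 224 / 461085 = 0.00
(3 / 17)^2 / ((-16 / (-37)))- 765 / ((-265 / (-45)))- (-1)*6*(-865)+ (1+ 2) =-1303007055 / 245072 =-5316.83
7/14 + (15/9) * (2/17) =71/102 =0.70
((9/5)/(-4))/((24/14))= -21/80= -0.26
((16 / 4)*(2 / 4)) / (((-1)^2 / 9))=18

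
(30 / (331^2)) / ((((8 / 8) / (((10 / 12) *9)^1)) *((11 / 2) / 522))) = 234900 / 1205171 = 0.19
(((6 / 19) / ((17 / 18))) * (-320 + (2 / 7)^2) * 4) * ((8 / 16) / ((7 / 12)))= -40632192 / 110789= -366.75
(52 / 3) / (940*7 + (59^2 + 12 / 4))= 13 / 7548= 0.00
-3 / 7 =-0.43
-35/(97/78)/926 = -0.03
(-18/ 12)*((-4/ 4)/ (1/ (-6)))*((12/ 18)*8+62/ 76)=-2103/ 38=-55.34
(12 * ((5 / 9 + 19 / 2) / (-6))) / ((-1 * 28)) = 181 / 252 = 0.72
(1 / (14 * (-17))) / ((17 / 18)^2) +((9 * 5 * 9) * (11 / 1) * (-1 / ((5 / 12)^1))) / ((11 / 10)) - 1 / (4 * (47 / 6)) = -31422487281 / 3232754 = -9720.04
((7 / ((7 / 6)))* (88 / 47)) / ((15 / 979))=172304 / 235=733.21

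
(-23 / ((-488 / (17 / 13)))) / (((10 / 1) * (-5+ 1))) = -391 / 253760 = -0.00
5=5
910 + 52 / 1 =962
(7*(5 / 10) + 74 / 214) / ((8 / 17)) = 8.17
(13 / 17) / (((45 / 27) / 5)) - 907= -15380 / 17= -904.71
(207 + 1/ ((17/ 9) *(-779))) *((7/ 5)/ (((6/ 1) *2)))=1599087/ 66215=24.15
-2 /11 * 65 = -130 /11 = -11.82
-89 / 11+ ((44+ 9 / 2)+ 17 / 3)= 3041 / 66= 46.08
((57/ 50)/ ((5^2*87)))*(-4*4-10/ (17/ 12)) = -0.01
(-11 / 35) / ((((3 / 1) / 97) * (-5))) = 1067 / 525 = 2.03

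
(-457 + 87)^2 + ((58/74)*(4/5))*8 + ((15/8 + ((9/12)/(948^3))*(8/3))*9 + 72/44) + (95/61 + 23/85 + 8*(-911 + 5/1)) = 12952685551341061643/99883942704480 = 129677.36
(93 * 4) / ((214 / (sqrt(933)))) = 53.10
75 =75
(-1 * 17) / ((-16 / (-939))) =-15963 / 16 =-997.69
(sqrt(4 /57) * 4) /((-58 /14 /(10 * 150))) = -28000 * sqrt(57) /551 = -383.66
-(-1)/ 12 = 1/ 12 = 0.08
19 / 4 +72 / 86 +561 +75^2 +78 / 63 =22368485 / 3612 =6192.83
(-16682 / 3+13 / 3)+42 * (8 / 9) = -5519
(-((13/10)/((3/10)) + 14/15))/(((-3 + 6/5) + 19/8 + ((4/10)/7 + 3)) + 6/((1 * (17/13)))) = -75208/117387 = -0.64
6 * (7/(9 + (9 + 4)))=1.91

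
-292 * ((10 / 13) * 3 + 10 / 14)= -80300 / 91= -882.42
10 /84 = 0.12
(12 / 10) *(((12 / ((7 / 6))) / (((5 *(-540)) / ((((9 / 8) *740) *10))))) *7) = -1332 / 5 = -266.40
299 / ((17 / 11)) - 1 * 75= 118.47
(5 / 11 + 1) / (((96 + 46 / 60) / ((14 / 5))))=1344 / 31933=0.04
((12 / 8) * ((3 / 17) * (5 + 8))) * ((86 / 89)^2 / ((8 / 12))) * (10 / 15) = 432666 / 134657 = 3.21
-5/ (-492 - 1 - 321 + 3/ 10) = 50/ 8137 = 0.01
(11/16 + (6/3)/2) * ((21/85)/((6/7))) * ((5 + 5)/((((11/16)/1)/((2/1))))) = 2646/187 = 14.15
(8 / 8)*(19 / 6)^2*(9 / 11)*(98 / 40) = 17689 / 880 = 20.10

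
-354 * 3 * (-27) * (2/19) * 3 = 172044/19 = 9054.95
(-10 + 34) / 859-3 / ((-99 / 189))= 54381 / 9449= 5.76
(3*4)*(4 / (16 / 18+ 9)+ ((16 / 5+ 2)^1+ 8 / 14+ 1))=268236 / 3115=86.11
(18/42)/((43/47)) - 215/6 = -63869/1806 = -35.36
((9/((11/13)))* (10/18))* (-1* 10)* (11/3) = -650/3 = -216.67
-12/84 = -1/7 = -0.14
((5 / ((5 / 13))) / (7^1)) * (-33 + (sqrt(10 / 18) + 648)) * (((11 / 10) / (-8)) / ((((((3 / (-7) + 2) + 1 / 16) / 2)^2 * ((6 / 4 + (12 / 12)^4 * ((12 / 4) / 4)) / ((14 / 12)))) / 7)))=-855.08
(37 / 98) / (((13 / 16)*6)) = 148 / 1911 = 0.08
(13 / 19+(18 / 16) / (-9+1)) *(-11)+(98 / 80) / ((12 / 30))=-3547 / 1216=-2.92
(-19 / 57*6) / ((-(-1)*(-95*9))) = 2 / 855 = 0.00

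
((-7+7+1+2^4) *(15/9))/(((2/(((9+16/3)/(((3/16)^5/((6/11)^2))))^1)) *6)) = 3832545280/88209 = 43448.46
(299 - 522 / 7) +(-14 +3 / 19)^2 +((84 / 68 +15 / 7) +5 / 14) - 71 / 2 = 16507758 / 42959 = 384.27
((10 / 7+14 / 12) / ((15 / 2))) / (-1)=-109 / 315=-0.35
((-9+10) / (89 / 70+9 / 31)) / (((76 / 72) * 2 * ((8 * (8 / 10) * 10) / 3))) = 29295 / 2060512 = 0.01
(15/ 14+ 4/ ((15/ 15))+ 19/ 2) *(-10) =-1020/ 7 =-145.71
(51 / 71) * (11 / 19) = 561 / 1349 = 0.42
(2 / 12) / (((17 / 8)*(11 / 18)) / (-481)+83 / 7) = 80808 / 5747603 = 0.01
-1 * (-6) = 6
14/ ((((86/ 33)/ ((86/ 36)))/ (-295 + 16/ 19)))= -143451/ 38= -3775.03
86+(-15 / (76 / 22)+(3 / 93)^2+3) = 84.66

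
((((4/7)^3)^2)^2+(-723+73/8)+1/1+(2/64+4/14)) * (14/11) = -315606516559547/348009506768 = -906.89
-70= -70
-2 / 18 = -1 / 9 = -0.11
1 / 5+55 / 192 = 467 / 960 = 0.49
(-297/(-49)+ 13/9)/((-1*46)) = -1655/10143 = -0.16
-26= -26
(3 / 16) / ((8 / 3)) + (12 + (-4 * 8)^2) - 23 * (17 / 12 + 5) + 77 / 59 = 20159129 / 22656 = 889.79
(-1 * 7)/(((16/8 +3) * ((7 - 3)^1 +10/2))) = -7/45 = -0.16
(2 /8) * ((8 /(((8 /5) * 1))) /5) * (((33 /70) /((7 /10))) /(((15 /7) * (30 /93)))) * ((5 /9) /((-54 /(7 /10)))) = -341 /194400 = -0.00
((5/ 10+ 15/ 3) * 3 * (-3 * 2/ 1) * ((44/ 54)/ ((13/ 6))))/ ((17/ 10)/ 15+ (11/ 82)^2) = -244081200/ 860977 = -283.49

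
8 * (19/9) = 152/9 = 16.89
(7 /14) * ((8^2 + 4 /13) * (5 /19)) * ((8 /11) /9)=80 /117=0.68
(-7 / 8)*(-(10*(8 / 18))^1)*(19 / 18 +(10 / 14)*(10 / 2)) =2915 / 162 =17.99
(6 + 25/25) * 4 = 28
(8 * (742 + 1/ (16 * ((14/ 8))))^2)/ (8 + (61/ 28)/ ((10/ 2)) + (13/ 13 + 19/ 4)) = 2158418645/ 6951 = 310519.15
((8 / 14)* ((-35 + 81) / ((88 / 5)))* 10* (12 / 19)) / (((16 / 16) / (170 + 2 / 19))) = 44601600 / 27797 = 1604.55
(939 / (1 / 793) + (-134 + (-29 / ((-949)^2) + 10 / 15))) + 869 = 2013823088801 / 2701803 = 745362.67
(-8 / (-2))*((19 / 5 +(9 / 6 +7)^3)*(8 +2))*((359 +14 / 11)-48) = 7718445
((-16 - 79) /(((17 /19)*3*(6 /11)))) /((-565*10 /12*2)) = 3971 /57630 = 0.07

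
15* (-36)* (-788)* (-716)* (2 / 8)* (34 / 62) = -1294857360 / 31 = -41769592.26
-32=-32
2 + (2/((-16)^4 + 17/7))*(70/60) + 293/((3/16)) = 2153461735/1376307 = 1564.67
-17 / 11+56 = 599 / 11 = 54.45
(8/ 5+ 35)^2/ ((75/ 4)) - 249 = -110973/ 625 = -177.56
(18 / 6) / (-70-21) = -3 / 91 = -0.03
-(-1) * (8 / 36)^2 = 4 / 81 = 0.05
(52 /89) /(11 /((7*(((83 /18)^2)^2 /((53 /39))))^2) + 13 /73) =70800076574607540785716 /21579721201641385460189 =3.28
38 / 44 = 19 / 22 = 0.86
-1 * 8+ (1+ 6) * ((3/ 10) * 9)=109/ 10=10.90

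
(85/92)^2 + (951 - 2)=8039561/8464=949.85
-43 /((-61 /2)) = 86 /61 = 1.41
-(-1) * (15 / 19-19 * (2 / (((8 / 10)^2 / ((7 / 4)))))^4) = -338562786985 / 19922944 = -16993.61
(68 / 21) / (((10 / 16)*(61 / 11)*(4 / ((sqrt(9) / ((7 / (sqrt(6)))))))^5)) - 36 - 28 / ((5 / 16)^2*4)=-107.68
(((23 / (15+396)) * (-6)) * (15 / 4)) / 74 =-345 / 20276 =-0.02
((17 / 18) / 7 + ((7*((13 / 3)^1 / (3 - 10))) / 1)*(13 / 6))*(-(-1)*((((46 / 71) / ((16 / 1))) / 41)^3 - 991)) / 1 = 810767398493780695 / 88408621167104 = 9170.68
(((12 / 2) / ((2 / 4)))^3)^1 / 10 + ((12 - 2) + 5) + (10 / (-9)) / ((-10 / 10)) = 8501 / 45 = 188.91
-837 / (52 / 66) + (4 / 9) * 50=-243389 / 234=-1040.12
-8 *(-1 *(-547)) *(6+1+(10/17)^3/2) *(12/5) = -1832196192/24565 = -74585.64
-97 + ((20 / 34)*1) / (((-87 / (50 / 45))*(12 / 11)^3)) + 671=3300668773 / 5750352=573.99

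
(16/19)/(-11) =-16/209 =-0.08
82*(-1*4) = -328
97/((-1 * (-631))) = 97/631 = 0.15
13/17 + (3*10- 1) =506/17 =29.76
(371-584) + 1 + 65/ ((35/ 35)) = -147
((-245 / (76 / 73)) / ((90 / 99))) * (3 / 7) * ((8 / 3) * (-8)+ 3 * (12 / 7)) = 68255 / 38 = 1796.18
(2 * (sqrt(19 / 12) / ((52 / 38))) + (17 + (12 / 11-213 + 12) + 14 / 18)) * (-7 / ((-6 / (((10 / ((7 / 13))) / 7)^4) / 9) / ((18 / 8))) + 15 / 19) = -5797470860285 / 27176919 + 6109031465 * sqrt(57) / 21412118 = -211169.31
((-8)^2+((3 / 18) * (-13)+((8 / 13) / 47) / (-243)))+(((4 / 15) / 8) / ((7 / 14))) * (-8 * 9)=84679021 / 1484730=57.03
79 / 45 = 1.76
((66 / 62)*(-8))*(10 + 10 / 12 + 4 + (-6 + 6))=-3916 / 31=-126.32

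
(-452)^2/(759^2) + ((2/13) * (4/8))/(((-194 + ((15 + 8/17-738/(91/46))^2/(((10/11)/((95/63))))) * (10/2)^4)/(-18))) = 8166579142318091083172/23027504196926132140149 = 0.35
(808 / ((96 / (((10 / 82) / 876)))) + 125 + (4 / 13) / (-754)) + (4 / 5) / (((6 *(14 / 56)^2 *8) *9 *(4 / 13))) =3963622393459 / 31684376880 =125.10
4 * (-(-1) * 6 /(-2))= -12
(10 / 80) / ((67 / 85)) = 85 / 536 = 0.16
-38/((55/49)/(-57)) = 106134/55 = 1929.71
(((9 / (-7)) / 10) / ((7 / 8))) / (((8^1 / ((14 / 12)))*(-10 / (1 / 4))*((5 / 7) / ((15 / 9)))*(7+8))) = 1 / 12000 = 0.00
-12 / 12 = -1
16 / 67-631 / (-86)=7.58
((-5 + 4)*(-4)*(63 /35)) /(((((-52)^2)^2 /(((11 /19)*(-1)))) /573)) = -56727 /173650880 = -0.00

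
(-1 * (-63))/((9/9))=63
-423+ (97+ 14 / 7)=-324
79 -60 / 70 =547 / 7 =78.14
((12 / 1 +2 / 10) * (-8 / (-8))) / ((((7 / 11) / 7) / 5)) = 671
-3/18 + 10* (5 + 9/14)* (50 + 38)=208553/42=4965.55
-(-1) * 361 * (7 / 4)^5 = 6067327 / 1024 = 5925.12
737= 737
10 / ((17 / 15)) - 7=31 / 17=1.82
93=93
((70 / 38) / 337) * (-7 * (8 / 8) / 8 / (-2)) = 245 / 102448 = 0.00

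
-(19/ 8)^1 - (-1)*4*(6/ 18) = -1.04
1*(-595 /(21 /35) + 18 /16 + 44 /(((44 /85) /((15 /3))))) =-13573 /24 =-565.54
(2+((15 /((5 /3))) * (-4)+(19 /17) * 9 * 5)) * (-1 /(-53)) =277 /901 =0.31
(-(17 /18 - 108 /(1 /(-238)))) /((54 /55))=-25447895 /972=-26180.96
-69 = -69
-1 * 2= -2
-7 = -7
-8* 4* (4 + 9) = -416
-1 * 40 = -40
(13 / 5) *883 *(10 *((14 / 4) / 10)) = 80353 / 10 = 8035.30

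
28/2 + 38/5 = 108/5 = 21.60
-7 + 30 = 23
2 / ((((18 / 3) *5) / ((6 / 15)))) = 2 / 75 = 0.03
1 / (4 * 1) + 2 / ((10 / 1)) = 9 / 20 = 0.45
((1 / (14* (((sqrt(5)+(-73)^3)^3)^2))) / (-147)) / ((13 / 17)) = -306873350497577779841973278651919 / 1673826573067738105008831802188978248951444190058969635054773402206592 - 443724206367204490561222393* sqrt(5) / 156921241225100447344577981455216710839197892818028403286385006456868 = -0.00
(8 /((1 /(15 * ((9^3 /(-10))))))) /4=-2187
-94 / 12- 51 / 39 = -713 / 78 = -9.14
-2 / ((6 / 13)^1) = -13 / 3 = -4.33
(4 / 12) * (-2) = -2 / 3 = -0.67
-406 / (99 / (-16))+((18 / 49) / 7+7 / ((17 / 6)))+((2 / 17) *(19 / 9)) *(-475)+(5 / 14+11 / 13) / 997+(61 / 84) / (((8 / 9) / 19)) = -8214882670705 / 239423472288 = -34.31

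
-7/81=-0.09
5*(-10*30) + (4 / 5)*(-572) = -9788 / 5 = -1957.60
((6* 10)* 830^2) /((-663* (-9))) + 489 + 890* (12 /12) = 16520831 /1989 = 8306.10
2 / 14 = 1 / 7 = 0.14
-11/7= -1.57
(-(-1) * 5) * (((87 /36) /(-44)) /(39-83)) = 145 /23232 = 0.01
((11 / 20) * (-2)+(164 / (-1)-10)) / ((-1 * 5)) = 1751 / 50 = 35.02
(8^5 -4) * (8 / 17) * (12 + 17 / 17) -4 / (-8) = 6814929 / 34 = 200439.09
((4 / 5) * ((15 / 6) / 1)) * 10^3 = 2000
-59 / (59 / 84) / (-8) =21 / 2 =10.50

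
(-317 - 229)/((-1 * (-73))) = -546/73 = -7.48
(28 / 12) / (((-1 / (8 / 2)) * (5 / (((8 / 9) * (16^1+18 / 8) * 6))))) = -8176 / 45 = -181.69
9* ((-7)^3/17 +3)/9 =-292/17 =-17.18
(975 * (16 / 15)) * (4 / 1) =4160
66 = 66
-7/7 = -1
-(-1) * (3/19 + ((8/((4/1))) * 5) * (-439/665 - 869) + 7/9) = -10408712/1197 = -8695.67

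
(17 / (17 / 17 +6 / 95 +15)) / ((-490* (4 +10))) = -323 / 2093672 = -0.00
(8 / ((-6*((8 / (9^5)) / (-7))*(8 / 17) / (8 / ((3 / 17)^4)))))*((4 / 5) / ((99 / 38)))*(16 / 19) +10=17174590822 / 55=312265287.67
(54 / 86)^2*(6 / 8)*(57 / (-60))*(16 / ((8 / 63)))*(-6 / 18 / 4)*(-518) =-226006767 / 147920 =-1527.90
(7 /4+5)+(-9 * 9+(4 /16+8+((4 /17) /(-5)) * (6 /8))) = -5613 /85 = -66.04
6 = 6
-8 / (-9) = 8 / 9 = 0.89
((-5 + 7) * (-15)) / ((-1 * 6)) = 5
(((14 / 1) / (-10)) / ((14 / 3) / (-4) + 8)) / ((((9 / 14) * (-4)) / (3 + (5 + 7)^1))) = 49 / 41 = 1.20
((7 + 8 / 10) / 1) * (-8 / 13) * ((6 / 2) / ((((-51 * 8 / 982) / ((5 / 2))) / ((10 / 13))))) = 14730 / 221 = 66.65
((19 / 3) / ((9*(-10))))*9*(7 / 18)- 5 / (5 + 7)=-179 / 270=-0.66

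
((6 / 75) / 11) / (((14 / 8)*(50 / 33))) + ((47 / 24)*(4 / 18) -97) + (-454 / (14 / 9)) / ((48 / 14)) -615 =-752869283 / 945000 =-796.69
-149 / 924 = -0.16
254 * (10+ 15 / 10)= 2921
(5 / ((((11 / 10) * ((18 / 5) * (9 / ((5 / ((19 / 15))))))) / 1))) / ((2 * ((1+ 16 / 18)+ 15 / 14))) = 0.09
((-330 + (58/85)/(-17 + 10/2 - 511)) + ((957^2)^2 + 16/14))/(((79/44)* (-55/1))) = -1044062258496293476/122918075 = -8493968511.11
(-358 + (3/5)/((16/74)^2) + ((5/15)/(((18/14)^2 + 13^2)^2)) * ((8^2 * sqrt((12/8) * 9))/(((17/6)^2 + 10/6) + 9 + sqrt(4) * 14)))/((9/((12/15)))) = -110453/3600 + 307328 * sqrt(6)/146925796205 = -30.68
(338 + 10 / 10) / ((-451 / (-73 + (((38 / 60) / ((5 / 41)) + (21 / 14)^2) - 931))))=33783271 / 45100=749.07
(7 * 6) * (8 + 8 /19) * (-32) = -215040 /19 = -11317.89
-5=-5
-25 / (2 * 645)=-5 / 258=-0.02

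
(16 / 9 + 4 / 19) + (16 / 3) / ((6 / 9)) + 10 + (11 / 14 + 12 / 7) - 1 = 7349 / 342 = 21.49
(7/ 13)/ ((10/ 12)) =42/ 65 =0.65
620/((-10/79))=-4898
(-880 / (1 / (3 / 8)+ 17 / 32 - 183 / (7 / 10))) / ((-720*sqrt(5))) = -2464*sqrt(5) / 2602965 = -0.00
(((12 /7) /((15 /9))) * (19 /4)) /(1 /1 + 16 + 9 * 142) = 171 /45325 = 0.00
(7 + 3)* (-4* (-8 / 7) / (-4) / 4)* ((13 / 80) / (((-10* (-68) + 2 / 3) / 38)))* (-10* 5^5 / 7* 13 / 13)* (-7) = -11578125 / 14294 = -810.00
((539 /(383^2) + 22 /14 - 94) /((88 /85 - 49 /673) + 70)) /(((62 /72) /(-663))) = 129578987535449400 /129217130355817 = 1002.80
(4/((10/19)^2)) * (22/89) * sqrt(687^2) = 5456154/2225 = 2452.20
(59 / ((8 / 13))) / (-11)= -767 / 88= -8.72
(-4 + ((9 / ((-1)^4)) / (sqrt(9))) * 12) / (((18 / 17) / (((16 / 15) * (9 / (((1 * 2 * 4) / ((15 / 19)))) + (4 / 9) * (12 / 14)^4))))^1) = 24884192 / 684285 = 36.37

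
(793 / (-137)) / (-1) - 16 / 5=1773 / 685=2.59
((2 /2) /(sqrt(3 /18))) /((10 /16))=8 * sqrt(6) /5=3.92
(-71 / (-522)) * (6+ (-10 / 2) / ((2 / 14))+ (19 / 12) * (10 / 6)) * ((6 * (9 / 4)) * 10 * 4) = -336895 / 174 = -1936.18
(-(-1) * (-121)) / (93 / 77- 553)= 9317 / 42488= 0.22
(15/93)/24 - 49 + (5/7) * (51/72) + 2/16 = -83957/1736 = -48.36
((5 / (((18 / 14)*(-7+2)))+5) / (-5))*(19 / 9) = -722 / 405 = -1.78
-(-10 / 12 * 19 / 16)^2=-9025 / 9216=-0.98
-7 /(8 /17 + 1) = -119 /25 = -4.76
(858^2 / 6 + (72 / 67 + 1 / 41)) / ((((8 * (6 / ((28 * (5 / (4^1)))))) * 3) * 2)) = 11796520295 / 791136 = 14910.86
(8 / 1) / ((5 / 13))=104 / 5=20.80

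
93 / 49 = 1.90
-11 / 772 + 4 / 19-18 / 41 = -145985 / 601388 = -0.24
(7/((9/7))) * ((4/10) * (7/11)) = 686/495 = 1.39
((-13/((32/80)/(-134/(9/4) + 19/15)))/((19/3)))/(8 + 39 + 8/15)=170495/27094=6.29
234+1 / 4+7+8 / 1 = 997 / 4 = 249.25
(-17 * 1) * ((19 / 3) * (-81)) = 8721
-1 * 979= -979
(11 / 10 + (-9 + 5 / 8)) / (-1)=291 / 40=7.28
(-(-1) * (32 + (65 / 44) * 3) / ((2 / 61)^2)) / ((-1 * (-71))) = 5964763 / 12496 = 477.33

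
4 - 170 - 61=-227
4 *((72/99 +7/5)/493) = 468/27115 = 0.02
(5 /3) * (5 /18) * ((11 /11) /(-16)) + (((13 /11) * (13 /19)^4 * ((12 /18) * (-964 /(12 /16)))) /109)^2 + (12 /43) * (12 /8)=12342390857891946346727 /2721263688223170067296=4.54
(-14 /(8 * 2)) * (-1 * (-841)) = -5887 /8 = -735.88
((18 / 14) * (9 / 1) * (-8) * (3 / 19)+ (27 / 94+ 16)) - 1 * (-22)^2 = -6030081 / 12502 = -482.33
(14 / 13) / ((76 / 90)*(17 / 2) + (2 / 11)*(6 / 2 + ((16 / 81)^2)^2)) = 33145975170 / 237717296011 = 0.14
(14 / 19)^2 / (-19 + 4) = -196 / 5415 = -0.04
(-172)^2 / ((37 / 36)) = 1065024 / 37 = 28784.43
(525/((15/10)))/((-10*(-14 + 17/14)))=490/179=2.74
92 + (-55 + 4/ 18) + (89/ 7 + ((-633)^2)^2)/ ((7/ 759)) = 7677099430758431/ 441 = 17408388731878.53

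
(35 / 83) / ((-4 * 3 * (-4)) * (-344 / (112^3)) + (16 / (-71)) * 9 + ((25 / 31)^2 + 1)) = -26211620960 / 24214513541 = -1.08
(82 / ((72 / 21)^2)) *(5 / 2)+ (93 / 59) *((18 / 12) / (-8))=582611 / 33984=17.14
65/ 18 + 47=911/ 18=50.61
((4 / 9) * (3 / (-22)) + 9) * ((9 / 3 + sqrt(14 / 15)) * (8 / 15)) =472 * sqrt(210) / 1485 + 472 / 33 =18.91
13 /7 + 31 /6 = 295 /42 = 7.02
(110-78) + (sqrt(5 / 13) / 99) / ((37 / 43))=43*sqrt(65) / 47619 + 32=32.01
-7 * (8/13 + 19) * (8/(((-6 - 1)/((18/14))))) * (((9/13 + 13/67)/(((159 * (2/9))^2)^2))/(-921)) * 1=-23918490/192000076264087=-0.00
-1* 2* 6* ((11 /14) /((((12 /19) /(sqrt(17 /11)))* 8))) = -19* sqrt(187) /112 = -2.32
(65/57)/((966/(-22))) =-715/27531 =-0.03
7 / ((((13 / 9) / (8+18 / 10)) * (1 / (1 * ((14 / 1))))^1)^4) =569785133.94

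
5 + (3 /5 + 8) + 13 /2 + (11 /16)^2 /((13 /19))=345959 /16640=20.79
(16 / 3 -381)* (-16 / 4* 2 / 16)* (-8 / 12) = -1127 / 9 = -125.22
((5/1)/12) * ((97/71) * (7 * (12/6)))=3395/426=7.97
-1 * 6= -6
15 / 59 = 0.25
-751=-751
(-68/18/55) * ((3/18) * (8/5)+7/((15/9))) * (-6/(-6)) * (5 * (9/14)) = -1139/1155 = -0.99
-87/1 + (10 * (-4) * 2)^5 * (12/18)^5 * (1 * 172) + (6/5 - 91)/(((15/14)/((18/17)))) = -7665090578149913/103275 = -74220194414.43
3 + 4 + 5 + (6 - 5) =13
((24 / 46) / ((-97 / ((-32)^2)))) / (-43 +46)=-4096 / 2231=-1.84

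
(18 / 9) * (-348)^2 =242208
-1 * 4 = -4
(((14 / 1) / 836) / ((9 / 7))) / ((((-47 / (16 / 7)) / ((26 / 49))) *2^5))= -13 / 1237698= -0.00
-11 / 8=-1.38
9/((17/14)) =126/17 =7.41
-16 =-16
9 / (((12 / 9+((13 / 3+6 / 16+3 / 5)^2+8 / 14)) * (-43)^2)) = 0.00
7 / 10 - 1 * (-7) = 77 / 10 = 7.70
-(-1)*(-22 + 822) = 800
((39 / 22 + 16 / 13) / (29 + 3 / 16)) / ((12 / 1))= 1718 / 200343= 0.01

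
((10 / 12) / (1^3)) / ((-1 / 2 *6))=-5 / 18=-0.28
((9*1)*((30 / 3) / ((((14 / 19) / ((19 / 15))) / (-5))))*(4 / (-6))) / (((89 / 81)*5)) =93.87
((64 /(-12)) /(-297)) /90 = 8 /40095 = 0.00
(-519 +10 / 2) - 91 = -605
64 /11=5.82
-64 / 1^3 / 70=-32 / 35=-0.91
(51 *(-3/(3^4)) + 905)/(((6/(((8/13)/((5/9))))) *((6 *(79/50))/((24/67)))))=1300480/206427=6.30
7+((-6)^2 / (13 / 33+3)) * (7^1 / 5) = 437 / 20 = 21.85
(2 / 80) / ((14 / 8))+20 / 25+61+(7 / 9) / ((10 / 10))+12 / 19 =756787 / 11970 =63.22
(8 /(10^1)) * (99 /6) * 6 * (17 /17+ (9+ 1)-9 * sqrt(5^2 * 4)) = -6256.80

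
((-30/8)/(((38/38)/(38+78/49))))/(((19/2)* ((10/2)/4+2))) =-58200/12103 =-4.81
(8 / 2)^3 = 64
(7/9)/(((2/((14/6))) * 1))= 49/54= 0.91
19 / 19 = 1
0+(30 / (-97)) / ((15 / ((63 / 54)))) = -7 / 291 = -0.02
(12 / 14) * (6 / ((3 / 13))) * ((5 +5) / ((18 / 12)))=1040 / 7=148.57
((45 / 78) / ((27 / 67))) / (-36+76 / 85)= -28475 / 698256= -0.04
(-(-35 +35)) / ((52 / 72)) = 0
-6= -6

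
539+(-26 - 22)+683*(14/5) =12017/5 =2403.40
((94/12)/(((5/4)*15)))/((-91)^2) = 94/1863225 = 0.00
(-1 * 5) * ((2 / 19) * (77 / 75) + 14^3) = -3910354 / 285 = -13720.54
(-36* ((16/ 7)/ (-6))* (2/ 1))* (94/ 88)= 2256/ 77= 29.30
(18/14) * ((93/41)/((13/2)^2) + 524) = 32680512/48503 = 673.78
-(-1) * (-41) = -41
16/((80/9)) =9/5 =1.80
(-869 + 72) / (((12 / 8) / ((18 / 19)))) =-9564 / 19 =-503.37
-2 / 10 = -1 / 5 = -0.20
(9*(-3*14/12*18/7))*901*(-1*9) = 656829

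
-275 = -275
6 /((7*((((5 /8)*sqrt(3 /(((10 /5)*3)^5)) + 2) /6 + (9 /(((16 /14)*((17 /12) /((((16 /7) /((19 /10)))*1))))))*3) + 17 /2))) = 108019028238336 /3641443302711641 - 5408415360*sqrt(2) /3641443302711641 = 0.03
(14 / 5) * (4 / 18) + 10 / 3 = 178 / 45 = 3.96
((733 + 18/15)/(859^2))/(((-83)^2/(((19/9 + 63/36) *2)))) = 0.00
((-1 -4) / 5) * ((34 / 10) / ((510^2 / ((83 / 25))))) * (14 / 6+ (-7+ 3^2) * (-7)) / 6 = 581 / 6885000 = 0.00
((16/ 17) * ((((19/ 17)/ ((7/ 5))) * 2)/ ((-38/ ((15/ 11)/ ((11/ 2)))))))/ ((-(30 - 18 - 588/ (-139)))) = 6950/ 11504801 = 0.00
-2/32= -1/16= -0.06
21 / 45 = 0.47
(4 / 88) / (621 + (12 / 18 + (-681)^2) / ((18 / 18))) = 3 / 30649256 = 0.00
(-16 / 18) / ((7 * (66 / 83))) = -332 / 2079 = -0.16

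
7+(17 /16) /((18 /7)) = 2135 /288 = 7.41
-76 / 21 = -3.62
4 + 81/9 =13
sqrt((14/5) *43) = sqrt(3010)/5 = 10.97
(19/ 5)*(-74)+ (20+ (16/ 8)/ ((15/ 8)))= -3902/ 15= -260.13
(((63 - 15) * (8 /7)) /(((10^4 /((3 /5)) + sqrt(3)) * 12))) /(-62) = -2400000 /542499994141 + 144 * sqrt(3) /542499994141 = -0.00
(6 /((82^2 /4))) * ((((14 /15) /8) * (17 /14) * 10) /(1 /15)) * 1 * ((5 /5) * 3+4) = 1785 /3362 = 0.53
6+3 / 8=51 / 8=6.38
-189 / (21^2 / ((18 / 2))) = -27 / 7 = -3.86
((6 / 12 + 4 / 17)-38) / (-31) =1267 / 1054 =1.20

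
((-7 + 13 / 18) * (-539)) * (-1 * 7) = -426349 / 18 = -23686.06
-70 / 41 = -1.71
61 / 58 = 1.05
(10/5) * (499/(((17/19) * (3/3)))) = 18962/17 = 1115.41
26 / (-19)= -1.37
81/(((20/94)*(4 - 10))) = -1269/20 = -63.45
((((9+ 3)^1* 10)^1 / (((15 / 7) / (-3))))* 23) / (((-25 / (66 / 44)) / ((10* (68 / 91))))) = 112608 / 65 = 1732.43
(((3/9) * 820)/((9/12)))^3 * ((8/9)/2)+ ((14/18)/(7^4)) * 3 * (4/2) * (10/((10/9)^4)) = 24207260686348907/1125211500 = 21513520.51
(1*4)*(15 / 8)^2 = 14.06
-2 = -2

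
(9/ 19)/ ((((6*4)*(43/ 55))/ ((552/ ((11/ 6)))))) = 6210/ 817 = 7.60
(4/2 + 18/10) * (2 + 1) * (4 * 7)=1596/5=319.20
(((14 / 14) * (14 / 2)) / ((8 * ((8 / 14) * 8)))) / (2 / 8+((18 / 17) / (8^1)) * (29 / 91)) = 0.66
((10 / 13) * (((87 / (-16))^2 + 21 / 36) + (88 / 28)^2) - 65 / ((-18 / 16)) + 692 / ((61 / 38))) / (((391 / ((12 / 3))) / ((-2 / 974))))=-23261228729 / 2130921610272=-0.01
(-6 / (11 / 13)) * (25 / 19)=-1950 / 209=-9.33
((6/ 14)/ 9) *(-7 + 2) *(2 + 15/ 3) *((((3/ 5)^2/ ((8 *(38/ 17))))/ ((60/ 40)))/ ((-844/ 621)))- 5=-3196643/ 641440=-4.98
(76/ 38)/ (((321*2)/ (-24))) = -8/ 107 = -0.07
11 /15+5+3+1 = 146 /15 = 9.73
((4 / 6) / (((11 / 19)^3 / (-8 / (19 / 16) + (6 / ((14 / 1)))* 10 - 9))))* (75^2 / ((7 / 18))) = -37111702500 / 65219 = -569032.07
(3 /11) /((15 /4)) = 4 /55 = 0.07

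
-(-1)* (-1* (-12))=12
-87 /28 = -3.11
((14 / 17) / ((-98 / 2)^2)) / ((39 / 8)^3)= 1024 / 345889089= 0.00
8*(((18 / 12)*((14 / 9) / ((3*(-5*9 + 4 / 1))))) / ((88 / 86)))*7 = -4214 / 4059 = -1.04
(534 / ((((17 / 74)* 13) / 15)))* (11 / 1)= 6520140 / 221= 29502.90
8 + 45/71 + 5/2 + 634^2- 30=57075073/142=401937.13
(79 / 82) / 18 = 79 / 1476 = 0.05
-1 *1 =-1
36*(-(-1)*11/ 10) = 198/ 5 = 39.60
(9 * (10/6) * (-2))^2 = 900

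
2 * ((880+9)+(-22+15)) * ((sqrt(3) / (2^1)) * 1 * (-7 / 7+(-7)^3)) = -303408 * sqrt(3) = -525518.07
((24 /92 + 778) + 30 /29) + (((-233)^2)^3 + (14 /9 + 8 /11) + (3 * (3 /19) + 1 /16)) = 3211960074754257560995 /20074032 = 160005726540351.11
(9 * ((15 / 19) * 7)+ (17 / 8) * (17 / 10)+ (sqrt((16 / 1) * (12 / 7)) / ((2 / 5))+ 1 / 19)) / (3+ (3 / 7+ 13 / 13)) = 20 * sqrt(21) / 31+ 568197 / 47120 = 15.02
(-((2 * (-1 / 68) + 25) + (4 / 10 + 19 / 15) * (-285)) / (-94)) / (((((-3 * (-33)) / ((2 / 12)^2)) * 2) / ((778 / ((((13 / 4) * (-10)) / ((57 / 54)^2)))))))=15025903 / 838758240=0.02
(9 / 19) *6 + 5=149 / 19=7.84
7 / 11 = 0.64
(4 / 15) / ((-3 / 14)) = -1.24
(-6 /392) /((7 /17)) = -51 /1372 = -0.04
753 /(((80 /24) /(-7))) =-15813 /10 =-1581.30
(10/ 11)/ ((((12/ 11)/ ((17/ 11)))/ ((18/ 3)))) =85/ 11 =7.73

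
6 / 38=3 / 19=0.16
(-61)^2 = 3721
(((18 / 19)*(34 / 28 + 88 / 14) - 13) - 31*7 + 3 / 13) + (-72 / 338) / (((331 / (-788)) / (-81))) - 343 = -644869209 / 1062841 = -606.74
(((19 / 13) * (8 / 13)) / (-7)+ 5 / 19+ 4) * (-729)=-67749615 / 22477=-3014.18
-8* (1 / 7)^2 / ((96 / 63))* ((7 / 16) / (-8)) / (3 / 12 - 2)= -3 / 896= -0.00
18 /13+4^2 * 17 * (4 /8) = 1786 /13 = 137.38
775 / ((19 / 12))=9300 / 19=489.47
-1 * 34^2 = -1156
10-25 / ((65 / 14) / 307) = -1643.08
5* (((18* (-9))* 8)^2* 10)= 83980800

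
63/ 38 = 1.66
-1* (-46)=46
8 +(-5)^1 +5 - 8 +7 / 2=7 / 2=3.50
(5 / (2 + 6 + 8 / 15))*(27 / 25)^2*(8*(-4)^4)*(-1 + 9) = 279936 / 25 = 11197.44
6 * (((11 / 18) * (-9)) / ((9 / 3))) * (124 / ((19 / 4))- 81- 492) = 114301 / 19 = 6015.84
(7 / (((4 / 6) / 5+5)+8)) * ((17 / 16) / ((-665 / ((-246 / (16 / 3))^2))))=-6944211 / 3832832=-1.81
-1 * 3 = -3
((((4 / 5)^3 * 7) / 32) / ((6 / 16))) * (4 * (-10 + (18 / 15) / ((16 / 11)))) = -10.96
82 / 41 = 2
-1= -1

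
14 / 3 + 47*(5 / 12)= 97 / 4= 24.25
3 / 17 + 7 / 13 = 158 / 221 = 0.71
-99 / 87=-33 / 29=-1.14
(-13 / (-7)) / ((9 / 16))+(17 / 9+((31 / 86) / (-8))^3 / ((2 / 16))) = 4436501045 / 854859264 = 5.19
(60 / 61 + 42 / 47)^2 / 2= 14482962 / 8219689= 1.76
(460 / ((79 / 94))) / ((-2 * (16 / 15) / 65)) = -5269875 / 316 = -16676.82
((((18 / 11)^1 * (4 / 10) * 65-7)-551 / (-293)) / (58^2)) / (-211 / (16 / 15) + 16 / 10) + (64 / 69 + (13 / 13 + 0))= 5658636870523 / 2935770149499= 1.93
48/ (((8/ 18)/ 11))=1188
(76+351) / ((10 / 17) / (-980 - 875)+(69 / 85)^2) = 648.30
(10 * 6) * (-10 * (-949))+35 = 569435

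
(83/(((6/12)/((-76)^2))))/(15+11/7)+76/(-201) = 337261324/5829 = 57859.21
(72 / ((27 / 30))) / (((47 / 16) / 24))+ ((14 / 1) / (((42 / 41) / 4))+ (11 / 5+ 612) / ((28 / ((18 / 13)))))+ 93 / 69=2183848127 / 2951130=740.00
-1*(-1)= 1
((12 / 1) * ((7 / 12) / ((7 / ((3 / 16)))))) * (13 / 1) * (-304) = -741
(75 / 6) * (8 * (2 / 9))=200 / 9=22.22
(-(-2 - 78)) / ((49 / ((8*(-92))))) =-58880 / 49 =-1201.63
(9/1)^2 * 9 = 729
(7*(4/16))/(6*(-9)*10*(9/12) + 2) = -7/1612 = -0.00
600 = 600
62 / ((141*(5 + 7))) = 31 / 846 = 0.04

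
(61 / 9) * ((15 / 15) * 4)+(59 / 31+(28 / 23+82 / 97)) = 31.08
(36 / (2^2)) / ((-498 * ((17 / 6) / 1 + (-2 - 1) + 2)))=-9 / 913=-0.01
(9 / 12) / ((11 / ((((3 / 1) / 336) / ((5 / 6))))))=9 / 12320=0.00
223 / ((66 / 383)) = 85409 / 66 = 1294.08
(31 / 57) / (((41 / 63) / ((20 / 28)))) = 465 / 779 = 0.60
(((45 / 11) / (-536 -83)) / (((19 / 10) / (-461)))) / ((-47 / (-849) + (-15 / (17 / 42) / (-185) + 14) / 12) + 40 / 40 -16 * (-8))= 110782656450 / 8997780347281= 0.01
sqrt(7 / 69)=sqrt(483) / 69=0.32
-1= -1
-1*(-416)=416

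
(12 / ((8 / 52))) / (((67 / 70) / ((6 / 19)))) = 32760 / 1273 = 25.73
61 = 61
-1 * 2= -2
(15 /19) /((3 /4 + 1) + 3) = 60 /361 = 0.17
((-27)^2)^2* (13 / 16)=6908733 / 16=431795.81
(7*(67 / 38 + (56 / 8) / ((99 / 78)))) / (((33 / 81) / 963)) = 553725963 / 4598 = 120427.57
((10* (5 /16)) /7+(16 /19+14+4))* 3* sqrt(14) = 61569* sqrt(14) /1064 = 216.51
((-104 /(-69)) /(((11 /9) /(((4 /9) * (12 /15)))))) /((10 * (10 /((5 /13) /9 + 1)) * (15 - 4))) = 3904 /9392625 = 0.00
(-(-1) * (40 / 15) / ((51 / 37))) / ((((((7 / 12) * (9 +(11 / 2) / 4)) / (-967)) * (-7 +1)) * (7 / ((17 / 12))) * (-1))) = -1144928 / 109809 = -10.43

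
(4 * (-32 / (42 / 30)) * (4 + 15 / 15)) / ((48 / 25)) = -5000 / 21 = -238.10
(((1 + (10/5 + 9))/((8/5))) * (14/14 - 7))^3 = -91125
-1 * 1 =-1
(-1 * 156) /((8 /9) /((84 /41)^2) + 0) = -1238328 /1681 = -736.66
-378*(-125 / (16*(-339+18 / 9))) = -23625 / 2696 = -8.76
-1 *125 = -125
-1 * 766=-766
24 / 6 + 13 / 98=405 / 98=4.13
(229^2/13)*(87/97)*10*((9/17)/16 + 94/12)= 48809722955/171496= 284611.44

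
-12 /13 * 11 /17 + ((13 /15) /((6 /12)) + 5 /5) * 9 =26523 /1105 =24.00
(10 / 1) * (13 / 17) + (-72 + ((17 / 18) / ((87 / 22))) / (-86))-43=-122895029 / 1144746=-107.36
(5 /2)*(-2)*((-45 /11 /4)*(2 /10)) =45 /44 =1.02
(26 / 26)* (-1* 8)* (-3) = 24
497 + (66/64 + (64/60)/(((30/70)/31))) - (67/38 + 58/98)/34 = 13107434863/22790880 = 575.12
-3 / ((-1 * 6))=1 / 2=0.50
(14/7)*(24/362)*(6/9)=0.09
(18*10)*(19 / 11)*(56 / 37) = 191520 / 407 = 470.57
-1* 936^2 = -876096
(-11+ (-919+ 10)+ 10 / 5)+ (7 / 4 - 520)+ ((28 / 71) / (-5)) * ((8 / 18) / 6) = -55066049 / 38340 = -1436.26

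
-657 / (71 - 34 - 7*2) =-657 / 23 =-28.57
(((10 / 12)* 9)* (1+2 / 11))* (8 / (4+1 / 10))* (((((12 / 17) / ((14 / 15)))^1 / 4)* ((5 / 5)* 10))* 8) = 14040000 / 53669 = 261.60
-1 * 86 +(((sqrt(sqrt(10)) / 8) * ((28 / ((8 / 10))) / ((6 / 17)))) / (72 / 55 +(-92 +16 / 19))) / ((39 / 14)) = -86 - 4352425 * 10^(1 / 4) / 87882912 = -86.09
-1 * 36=-36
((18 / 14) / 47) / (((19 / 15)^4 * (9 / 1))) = 50625 / 42875609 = 0.00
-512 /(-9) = 512 /9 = 56.89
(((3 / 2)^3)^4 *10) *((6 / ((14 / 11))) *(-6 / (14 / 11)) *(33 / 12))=-31830658695 / 401408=-79297.52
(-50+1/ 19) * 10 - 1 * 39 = -10231/ 19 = -538.47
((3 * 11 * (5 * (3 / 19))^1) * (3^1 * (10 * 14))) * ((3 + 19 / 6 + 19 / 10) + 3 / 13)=90791.42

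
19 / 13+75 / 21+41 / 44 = 23883 / 4004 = 5.96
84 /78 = 14 /13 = 1.08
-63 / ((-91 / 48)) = 432 / 13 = 33.23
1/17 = 0.06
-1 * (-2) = 2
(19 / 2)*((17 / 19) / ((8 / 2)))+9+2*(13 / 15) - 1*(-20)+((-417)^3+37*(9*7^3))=-8687695337 / 120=-72397461.14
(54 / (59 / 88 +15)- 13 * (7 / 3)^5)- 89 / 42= -601708879 / 670194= -897.81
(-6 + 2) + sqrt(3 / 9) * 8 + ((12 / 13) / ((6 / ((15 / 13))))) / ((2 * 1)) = -661 / 169 + 8 * sqrt(3) / 3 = 0.71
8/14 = 4/7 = 0.57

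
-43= -43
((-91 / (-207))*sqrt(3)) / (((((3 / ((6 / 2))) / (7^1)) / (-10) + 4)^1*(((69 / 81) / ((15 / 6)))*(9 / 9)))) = 15925*sqrt(3) / 49197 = 0.56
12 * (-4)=-48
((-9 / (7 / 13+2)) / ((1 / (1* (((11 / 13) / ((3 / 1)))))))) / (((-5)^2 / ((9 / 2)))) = -9 / 50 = -0.18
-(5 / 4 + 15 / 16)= -35 / 16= -2.19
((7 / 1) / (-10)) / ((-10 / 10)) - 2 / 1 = -13 / 10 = -1.30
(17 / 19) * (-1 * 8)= -136 / 19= -7.16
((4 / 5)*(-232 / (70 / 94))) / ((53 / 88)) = -3838208 / 9275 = -413.82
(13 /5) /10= 0.26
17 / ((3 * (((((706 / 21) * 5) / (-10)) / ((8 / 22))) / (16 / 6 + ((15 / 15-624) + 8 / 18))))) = 2655604 / 34947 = 75.99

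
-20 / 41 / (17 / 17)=-20 / 41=-0.49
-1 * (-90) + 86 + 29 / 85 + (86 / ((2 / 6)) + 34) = 39809 / 85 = 468.34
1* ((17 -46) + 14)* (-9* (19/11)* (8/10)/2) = 1026/11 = 93.27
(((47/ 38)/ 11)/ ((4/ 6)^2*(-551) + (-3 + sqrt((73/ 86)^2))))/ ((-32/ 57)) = 54567/ 67305568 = 0.00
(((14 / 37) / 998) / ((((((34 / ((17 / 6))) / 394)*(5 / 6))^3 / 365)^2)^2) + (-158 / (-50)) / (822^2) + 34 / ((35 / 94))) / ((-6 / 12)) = -188344041679852585914826200.00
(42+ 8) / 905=10 / 181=0.06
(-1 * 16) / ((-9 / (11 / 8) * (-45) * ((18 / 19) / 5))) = -209 / 729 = -0.29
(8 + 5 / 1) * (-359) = -4667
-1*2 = -2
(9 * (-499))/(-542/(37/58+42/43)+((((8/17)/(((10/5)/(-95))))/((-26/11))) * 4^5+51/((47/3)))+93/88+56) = -16530937672392/34632232775749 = -0.48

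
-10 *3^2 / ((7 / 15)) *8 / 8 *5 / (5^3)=-54 / 7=-7.71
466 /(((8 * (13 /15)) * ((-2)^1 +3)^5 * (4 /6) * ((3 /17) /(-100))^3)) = -715455625000 /39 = -18345016025.64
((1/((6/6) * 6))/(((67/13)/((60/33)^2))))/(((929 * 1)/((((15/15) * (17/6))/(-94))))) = -11050/3185783469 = -0.00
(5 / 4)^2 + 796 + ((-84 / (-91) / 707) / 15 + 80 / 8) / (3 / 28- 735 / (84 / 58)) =797.54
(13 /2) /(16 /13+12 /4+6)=169 /266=0.64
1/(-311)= -1/311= -0.00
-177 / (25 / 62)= -10974 / 25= -438.96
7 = 7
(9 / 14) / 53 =9 / 742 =0.01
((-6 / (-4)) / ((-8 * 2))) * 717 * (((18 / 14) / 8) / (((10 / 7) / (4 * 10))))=-302.48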